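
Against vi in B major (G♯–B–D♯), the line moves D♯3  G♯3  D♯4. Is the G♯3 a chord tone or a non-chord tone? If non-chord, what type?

Chord tone (the root of G# minor triad).

G# minor triad contains G♯, B, D♯; G♯ is the root, so it is a chord tone.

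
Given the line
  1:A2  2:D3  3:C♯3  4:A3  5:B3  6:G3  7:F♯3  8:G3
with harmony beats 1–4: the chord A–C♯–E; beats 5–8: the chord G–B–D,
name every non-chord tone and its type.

D3 (beat 2) — appoggiatura; F♯3 (beat 7) — neighbor tone.

The harmony at that moment is A major triad (A, C♯, E); D3 is not a chord tone.
It is approached by leap up from A2 and left by step down to C♯3.
Leap in, step out — an appoggiatura.
The harmony at that moment is G major triad (G, B, D); F♯3 is not a chord tone.
It is approached by step down from G3 and left by step up to G3.
Step away and step back to the same note — a neighbor tone (lower neighbor).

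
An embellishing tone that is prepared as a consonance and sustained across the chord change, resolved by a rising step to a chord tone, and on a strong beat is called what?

Retardation.

Approach: by preparation — the pitch is first a chord tone, then held (tied or repeated) while the harmony changes under it. Departure: up by step. Metric position: strong.
A prepared dissonance that resolves upward by step — a retardation. (The same figure resolving downward would be a suspension.)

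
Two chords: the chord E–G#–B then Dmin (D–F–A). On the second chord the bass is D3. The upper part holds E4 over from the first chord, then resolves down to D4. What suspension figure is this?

9–8 suspension.

At the second chord the bass is D3. The suspended E4 lies a ninth above the bass; after resolving down by step to D4, the interval above the bass becomes an octave.
Suspension figures are named by those two intervals: 9–8.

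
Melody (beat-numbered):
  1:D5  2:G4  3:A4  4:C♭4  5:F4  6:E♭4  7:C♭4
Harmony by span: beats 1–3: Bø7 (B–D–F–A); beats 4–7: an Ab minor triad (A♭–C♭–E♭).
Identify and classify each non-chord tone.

The harmony at that moment is B half-diminished seventh chord (B, D, F, A); G4 is not a chord tone.
It is approached by leap down from D5 and left by step up to A4.
Leap in, step out — an appoggiatura.
The harmony at that moment is A♭ minor triad (A♭, C♭, E♭); F4 is not a chord tone.
It is approached by leap up from C♭4 and left by step down to E♭4.
Leap in, step out — an appoggiatura.

G4 (beat 2) — appoggiatura; F4 (beat 5) — appoggiatura.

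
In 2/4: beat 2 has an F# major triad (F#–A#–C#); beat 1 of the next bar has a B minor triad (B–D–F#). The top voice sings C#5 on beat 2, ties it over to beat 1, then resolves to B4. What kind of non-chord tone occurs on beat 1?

Suspension.

The harmony at that moment is B minor triad (B, D, F#); C#5 is not a chord tone.
It is held over (the same pitch as the preceding C#5) and left by step down to B4.
Held over from the previous chord and resolving down by step — a suspension.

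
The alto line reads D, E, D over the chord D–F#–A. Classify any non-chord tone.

The harmony at that moment is D major triad (D, F#, A); E is not a chord tone.
It is approached by step up from D and left by step down to D.
Step away and step back to the same note — a neighbor tone (upper neighbor).

E is a neighbor tone.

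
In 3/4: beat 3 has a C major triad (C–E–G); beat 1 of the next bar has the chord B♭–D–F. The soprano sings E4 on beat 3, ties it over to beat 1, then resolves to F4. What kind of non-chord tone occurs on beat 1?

The harmony at that moment is B♭ major triad (B♭, D, F); E4 is not a chord tone.
It is held over (the same pitch as the preceding E4) and left by step up to F4.
Held over from the previous chord and resolving up by step — a retardation.

Retardation.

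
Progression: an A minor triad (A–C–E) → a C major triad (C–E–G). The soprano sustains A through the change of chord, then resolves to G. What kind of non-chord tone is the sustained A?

A is a suspension.

The harmony at that moment is C major triad (C, E, G); A is not a chord tone.
It is held over (the same pitch as the preceding A) and left by step down to G.
Held over from the previous chord and resolving down by step — a suspension.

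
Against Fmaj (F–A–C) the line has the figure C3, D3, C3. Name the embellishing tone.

D3 is a neighbor tone.

The harmony at that moment is F major triad (F, A, C); D3 is not a chord tone.
It is approached by step up from C3 and left by step down to C3.
Step away and step back to the same note — a neighbor tone (upper neighbor).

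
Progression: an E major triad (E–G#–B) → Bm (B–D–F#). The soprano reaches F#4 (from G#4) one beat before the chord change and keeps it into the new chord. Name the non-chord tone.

F#4 is an anticipation.

The harmony at that moment is E major triad (E, G#, B); F#4 is not a chord tone.
It is approached by step down from G#4 and then sustained as the same pitch into the next harmony.
Arriving early and becoming a chord tone when the harmony changes — an anticipation.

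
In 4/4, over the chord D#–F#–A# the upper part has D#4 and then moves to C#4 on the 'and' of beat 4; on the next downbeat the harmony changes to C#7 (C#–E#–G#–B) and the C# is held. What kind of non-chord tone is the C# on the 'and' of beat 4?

Anticipation.

The harmony at that moment is D# minor triad (D#, F#, A#); C#4 is not a chord tone.
It is approached by step down from D#4 and then sustained as the same pitch into the next harmony.
Arriving early and becoming a chord tone when the harmony changes — an anticipation.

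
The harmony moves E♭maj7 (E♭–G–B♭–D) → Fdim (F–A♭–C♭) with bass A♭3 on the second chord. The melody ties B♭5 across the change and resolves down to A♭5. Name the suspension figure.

9–8 suspension.

At the second chord the bass is A♭3. The suspended B♭5 lies a ninth above the bass; after resolving down by step to A♭5, the interval above the bass becomes an octave.
Suspension figures are named by those two intervals: 9–8.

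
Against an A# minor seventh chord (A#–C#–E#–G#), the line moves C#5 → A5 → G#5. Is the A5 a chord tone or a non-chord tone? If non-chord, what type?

Non-chord tone — an appoggiatura.

The harmony at that moment is A# minor seventh chord (A#, C#, E#, G#); A5 is not a chord tone.
It is approached by leap up from C#5 and left by step down to G#5.
Leap in, step out — an appoggiatura.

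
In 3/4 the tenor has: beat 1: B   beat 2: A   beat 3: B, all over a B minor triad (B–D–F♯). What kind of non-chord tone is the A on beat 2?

The harmony at that moment is B minor triad (B, D, F♯); A is not a chord tone.
It is approached by step down from B and left by step up to B.
Step away and step back to the same note — a neighbor tone (lower neighbor).

Lower neighbor tone.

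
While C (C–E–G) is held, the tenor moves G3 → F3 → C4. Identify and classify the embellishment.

The harmony at that moment is C major triad (C, E, G); F3 is not a chord tone.
It is approached by step down from G3 and left by leap up to C4.
Step in, leap out — an escape tone.

F3 is an escape tone.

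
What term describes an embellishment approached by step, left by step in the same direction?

Passing tone.

Approach: by step. Departure: by step, continuing in the same direction.
Stepwise on both sides with no change of direction means the note fills in the space between two different chord tones — a passing tone. (Had it turned back to its starting note it would be a neighbor tone instead.)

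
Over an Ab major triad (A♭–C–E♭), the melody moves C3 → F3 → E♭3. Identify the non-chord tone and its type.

F3 is an appoggiatura.

The harmony at that moment is A♭ major triad (A♭, C, E♭); F3 is not a chord tone.
It is approached by leap up from C3 and left by step down to E♭3.
Leap in, step out — an appoggiatura.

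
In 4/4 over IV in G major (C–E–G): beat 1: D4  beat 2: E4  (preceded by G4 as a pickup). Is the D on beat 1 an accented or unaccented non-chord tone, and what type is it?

Accented appoggiatura.

The harmony at that moment is C major triad (C, E, G); D4 is not a chord tone.
It is approached by leap down from G4 and left by step up to E4.
Leap in, step out — an appoggiatura.
It falls on the downbeat, so it is accented.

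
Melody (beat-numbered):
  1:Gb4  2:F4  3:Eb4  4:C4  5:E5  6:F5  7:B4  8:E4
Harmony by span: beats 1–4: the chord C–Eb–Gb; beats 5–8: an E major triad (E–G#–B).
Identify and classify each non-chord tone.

F4 (beat 2) — passing tone; F5 (beat 6) — escape tone.

The harmony at that moment is C diminished triad (C, Eb, Gb); F4 is not a chord tone.
It is approached by step down from Gb4 and left by step down to Eb4.
Step in, step out in the same direction — a passing tone.
The harmony at that moment is E major triad (E, G#, B); F5 is not a chord tone.
It is approached by step up from E5 and left by leap down to B4.
Step in, leap out — an escape tone.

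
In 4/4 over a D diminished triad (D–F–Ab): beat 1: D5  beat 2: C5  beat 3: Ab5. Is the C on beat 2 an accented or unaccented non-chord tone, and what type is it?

Unaccented escape tone.

The harmony at that moment is D diminished triad (D, F, Ab); C5 is not a chord tone.
It is approached by step down from D5 and left by leap up to Ab5.
Step in, leap out — an escape tone.
It falls on a weak beat, so it is unaccented.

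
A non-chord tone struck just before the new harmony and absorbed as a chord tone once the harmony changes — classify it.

Approach: ahead of the chord change (typically by step), so it is dissonant against the current harmony. Departure: none — the same pitch is restated or held and is a chord tone of the new harmony.
Dissonant first, consonant once the harmony catches up: the note simply arrives early — an anticipation. (The reverse timing, consonant first and dissonant after the change, would be a suspension or retardation.)

Anticipation.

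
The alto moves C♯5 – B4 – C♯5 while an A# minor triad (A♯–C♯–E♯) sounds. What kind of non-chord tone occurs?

The harmony at that moment is A♯ minor triad (A♯, C♯, E♯); B4 is not a chord tone.
It is approached by step down from C♯5 and left by step up to C♯5.
Step away and step back to the same note — a neighbor tone (lower neighbor).

B4 is a neighbor tone.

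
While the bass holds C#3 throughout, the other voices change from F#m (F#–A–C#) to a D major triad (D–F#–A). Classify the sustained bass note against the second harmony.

The harmony at that moment is D major triad (D, F#, A); C#3 is not a chord tone.
It is held over (the same pitch as the preceding C#3) and then sustained as the same pitch into the next harmony.
Sustained through a change of harmony — a pedal tone.

Pedal tone (pedal point).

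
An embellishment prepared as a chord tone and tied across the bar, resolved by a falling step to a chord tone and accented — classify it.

Approach: by preparation — the pitch is first a chord tone, then held (tied or repeated) while the harmony changes under it. Departure: down by step. Metric position: strong.
A prepared dissonance that resolves downward by step — a suspension. (The same figure resolving upward would be a retardation.)

Suspension.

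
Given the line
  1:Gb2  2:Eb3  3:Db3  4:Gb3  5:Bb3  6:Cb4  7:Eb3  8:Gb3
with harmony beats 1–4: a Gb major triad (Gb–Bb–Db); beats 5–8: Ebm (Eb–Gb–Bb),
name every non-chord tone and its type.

Eb3 (beat 2) — appoggiatura; Cb4 (beat 6) — escape tone.

The harmony at that moment is Gb major triad (Gb, Bb, Db); Eb3 is not a chord tone.
It is approached by leap up from Gb2 and left by step down to Db3.
Leap in, step out — an appoggiatura.
The harmony at that moment is Eb minor triad (Eb, Gb, Bb); Cb4 is not a chord tone.
It is approached by step up from Bb3 and left by leap down to Eb3.
Step in, leap out — an escape tone.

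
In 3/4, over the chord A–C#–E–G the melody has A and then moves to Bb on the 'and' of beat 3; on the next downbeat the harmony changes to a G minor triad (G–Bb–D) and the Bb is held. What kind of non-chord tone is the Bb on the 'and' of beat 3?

Anticipation.

The harmony at that moment is A dominant seventh chord (A, C#, E, G); Bb is not a chord tone.
It is approached by step up from A and then sustained as the same pitch into the next harmony.
Arriving early and becoming a chord tone when the harmony changes — an anticipation.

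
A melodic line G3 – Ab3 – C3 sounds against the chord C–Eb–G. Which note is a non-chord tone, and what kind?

The harmony at that moment is C minor triad (C, Eb, G); Ab3 is not a chord tone.
It is approached by step up from G3 and left by leap down to C3.
Step in, leap out — an escape tone.

Ab3 is an escape tone.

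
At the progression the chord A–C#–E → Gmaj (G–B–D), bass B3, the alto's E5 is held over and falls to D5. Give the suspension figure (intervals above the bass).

At the second chord the bass is B3. The suspended E5 lies a fourth above the bass; after resolving down by step to D5, the interval above the bass becomes a third.
Suspension figures are named by those two intervals: 4–3.

4–3 suspension.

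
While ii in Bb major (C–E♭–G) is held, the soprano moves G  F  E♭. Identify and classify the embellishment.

F is a passing tone.

The harmony at that moment is C minor triad (C, E♭, G); F is not a chord tone.
It is approached by step down from G and left by step down to E♭.
Step in, step out in the same direction — a passing tone.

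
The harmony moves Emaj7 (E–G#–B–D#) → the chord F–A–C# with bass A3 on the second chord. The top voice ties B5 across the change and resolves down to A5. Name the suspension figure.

9–8 suspension.

At the second chord the bass is A3. The suspended B5 lies a ninth above the bass; after resolving down by step to A5, the interval above the bass becomes an octave.
Suspension figures are named by those two intervals: 9–8.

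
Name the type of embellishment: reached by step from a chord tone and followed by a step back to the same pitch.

Approach: by step. Departure: by step in the opposite direction, back to the starting pitch.
Stepwise on both sides but reversing to return to the same chord tone — a neighbor tone. (Had it continued onward in the same direction it would be a passing tone instead.)

Neighbor tone.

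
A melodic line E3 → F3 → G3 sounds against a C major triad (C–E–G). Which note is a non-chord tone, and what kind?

F3 is a passing tone.

The harmony at that moment is C major triad (C, E, G); F3 is not a chord tone.
It is approached by step up from E3 and left by step up to G3.
Step in, step out in the same direction — a passing tone.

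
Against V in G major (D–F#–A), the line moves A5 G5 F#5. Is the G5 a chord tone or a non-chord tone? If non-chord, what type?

Non-chord tone — a passing tone.

The harmony at that moment is D major triad (D, F#, A); G5 is not a chord tone.
It is approached by step down from A5 and left by step down to F#5.
Step in, step out in the same direction — a passing tone.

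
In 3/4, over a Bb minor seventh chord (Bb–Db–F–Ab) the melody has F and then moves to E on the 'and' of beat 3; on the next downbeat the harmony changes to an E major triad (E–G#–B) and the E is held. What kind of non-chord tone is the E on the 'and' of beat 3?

Anticipation.

The harmony at that moment is Bb minor seventh chord (Bb, Db, F, Ab); E is not a chord tone.
It is approached by step down from F and then sustained as the same pitch into the next harmony.
Arriving early and becoming a chord tone when the harmony changes — an anticipation.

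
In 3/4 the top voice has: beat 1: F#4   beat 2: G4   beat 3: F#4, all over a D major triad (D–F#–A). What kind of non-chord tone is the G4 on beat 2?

The harmony at that moment is D major triad (D, F#, A); G4 is not a chord tone.
It is approached by step up from F#4 and left by step down to F#4.
Step away and step back to the same note — a neighbor tone (upper neighbor).

Upper neighbor tone.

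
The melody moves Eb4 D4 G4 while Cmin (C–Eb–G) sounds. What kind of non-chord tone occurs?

D4 is an escape tone.

The harmony at that moment is C minor triad (C, Eb, G); D4 is not a chord tone.
It is approached by step down from Eb4 and left by leap up to G4.
Step in, leap out — an escape tone.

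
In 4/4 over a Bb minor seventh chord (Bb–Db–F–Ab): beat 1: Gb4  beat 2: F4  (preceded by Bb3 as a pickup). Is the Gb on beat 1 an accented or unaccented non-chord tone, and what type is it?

The harmony at that moment is Bb minor seventh chord (Bb, Db, F, Ab); Gb4 is not a chord tone.
It is approached by leap up from Bb3 and left by step down to F4.
Leap in, step out — an appoggiatura.
It falls on the downbeat, so it is accented.

Accented appoggiatura.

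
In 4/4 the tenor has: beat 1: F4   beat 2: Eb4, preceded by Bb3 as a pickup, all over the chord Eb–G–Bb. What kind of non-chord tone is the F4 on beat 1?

Appoggiatura.

The harmony at that moment is Eb major triad (Eb, G, Bb); F4 is not a chord tone.
It is approached by leap up from Bb3 and left by step down to Eb4.
Leap in, step out, metrically accented — an appoggiatura.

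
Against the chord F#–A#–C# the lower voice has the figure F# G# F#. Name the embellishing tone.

The harmony at that moment is F# major triad (F#, A#, C#); G# is not a chord tone.
It is approached by step up from F# and left by step down to F#.
Step away and step back to the same note — a neighbor tone (upper neighbor).

G# is a neighbor tone.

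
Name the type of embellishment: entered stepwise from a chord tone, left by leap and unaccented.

Approach: by step. Departure: by leap. Metric position: weak.
Step in, leap out, from a weak position — an escape tone (échappée). (It is the mirror image of the appoggiatura, which leaps in and steps out on a strong beat.)

Escape tone.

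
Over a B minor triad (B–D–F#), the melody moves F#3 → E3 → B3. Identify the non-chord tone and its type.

E3 is an escape tone.

The harmony at that moment is B minor triad (B, D, F#); E3 is not a chord tone.
It is approached by step down from F#3 and left by leap up to B3.
Step in, leap out — an escape tone.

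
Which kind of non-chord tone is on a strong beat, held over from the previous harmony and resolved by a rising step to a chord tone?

Retardation.

Approach: by preparation — the pitch is first a chord tone, then held (tied or repeated) while the harmony changes under it. Departure: up by step. Metric position: strong.
A prepared dissonance that resolves upward by step — a retardation. (The same figure resolving downward would be a suspension.)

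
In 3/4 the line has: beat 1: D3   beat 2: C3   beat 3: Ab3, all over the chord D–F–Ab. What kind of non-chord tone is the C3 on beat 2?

The harmony at that moment is D diminished triad (D, F, Ab); C3 is not a chord tone.
It is approached by step down from D3 and left by leap up to Ab3.
Step in, leap out, on a weak beat — an escape tone.

Escape tone.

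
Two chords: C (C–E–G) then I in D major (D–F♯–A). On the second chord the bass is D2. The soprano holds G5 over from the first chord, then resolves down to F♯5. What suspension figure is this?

4–3 suspension.

At the second chord the bass is D2. The suspended G5 lies a fourth above the bass; after resolving down by step to F♯5, the interval above the bass becomes a third.
Suspension figures are named by those two intervals: 4–3.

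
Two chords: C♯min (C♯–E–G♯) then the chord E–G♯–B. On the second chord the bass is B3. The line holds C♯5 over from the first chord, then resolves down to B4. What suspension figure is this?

At the second chord the bass is B3. The suspended C♯5 lies a ninth above the bass; after resolving down by step to B4, the interval above the bass becomes an octave.
Suspension figures are named by those two intervals: 9–8.

9–8 suspension.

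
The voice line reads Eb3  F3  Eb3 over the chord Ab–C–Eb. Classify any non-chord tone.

The harmony at that moment is Ab major triad (Ab, C, Eb); F3 is not a chord tone.
It is approached by step up from Eb3 and left by step down to Eb3.
Step away and step back to the same note — a neighbor tone (upper neighbor).

F3 is a neighbor tone.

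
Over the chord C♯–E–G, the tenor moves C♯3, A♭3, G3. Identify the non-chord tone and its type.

The harmony at that moment is C♯ diminished triad (C♯, E, G); A♭3 is not a chord tone.
It is approached by leap up from C♯3 and left by step down to G3.
Leap in, step out — an appoggiatura.

A♭3 is an appoggiatura.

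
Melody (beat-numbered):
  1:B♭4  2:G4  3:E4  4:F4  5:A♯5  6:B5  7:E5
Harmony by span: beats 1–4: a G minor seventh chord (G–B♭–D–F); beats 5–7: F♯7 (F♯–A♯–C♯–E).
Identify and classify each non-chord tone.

E4 (beat 3) — appoggiatura; B5 (beat 6) — escape tone.

The harmony at that moment is G minor seventh chord (G, B♭, D, F); E4 is not a chord tone.
It is approached by leap down from G4 and left by step up to F4.
Leap in, step out — an appoggiatura.
The harmony at that moment is F♯ dominant seventh chord (F♯, A♯, C♯, E); B5 is not a chord tone.
It is approached by step up from A♯5 and left by leap down to E5.
Step in, leap out — an escape tone.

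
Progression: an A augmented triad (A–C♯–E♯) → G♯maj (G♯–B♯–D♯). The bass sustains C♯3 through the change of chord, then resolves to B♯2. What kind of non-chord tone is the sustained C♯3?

The harmony at that moment is G♯ major triad (G♯, B♯, D♯); C♯3 is not a chord tone.
It is held over (the same pitch as the preceding C♯3) and left by step down to B♯2.
Held over from the previous chord and resolving down by step — a suspension.

C♯3 is a suspension.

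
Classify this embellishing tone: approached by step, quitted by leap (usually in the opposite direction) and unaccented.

Escape tone.

Approach: by step. Departure: by leap. Metric position: weak.
Step in, leap out, from a weak position — an escape tone (échappée). (It is the mirror image of the appoggiatura, which leaps in and steps out on a strong beat.)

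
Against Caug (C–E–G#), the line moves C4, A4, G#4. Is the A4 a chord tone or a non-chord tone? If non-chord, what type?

The harmony at that moment is C augmented triad (C, E, G#); A4 is not a chord tone.
It is approached by leap up from C4 and left by step down to G#4.
Leap in, step out — an appoggiatura.

Non-chord tone — an appoggiatura.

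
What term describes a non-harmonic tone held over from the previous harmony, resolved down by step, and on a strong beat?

Suspension.

Approach: by preparation — the pitch is first a chord tone, then held (tied or repeated) while the harmony changes under it. Departure: down by step. Metric position: strong.
A prepared dissonance that resolves downward by step — a suspension. (The same figure resolving upward would be a retardation.)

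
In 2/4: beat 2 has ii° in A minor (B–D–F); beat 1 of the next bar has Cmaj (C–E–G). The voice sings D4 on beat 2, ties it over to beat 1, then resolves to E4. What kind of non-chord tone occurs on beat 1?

Retardation.

The harmony at that moment is C major triad (C, E, G); D4 is not a chord tone.
It is held over (the same pitch as the preceding D4) and left by step up to E4.
Held over from the previous chord and resolving up by step — a retardation.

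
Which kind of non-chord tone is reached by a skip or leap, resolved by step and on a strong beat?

Approach: by leap. Departure: by step. Metric position: strong.
Leap in, step out, in a metrically strong position — an appoggiatura. (It is the mirror image of the escape tone, which steps in and leaps out from a weak position.)

Appoggiatura.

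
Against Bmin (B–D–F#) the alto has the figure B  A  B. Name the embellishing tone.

A is a neighbor tone.

The harmony at that moment is B minor triad (B, D, F#); A is not a chord tone.
It is approached by step down from B and left by step up to B.
Step away and step back to the same note — a neighbor tone (lower neighbor).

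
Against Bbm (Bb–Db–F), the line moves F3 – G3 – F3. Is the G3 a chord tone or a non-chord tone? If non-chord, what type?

Non-chord tone — a neighbor tone.

The harmony at that moment is Bb minor triad (Bb, Db, F); G3 is not a chord tone.
It is approached by step up from F3 and left by step down to F3.
Step away and step back to the same note — a neighbor tone (upper neighbor).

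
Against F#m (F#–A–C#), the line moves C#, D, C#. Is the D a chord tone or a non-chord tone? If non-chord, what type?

The harmony at that moment is F# minor triad (F#, A, C#); D is not a chord tone.
It is approached by step up from C# and left by step down to C#.
Step away and step back to the same note — a neighbor tone (upper neighbor).

Non-chord tone — a neighbor tone.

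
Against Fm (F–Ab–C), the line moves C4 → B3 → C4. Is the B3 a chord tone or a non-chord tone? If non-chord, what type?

Non-chord tone — a neighbor tone.

The harmony at that moment is F minor triad (F, Ab, C); B3 is not a chord tone.
It is approached by step down from C4 and left by step up to C4.
Step away and step back to the same note — a neighbor tone (lower neighbor).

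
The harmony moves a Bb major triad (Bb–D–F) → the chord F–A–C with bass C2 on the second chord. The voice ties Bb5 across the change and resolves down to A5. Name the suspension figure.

At the second chord the bass is C2. The suspended Bb5 lies a seventh above the bass; after resolving down by step to A5, the interval above the bass becomes a sixth.
Suspension figures are named by those two intervals: 7–6.

7–6 suspension.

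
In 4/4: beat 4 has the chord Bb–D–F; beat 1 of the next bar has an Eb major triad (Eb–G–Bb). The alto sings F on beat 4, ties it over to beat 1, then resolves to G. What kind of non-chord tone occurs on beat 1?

Retardation.

The harmony at that moment is Eb major triad (Eb, G, Bb); F is not a chord tone.
It is held over (the same pitch as the preceding F) and left by step up to G.
Held over from the previous chord and resolving up by step — a retardation.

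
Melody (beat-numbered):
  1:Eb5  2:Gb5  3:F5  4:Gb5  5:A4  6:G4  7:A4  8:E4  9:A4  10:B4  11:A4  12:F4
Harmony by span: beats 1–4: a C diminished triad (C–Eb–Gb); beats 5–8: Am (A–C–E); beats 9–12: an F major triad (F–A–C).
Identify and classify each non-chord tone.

F5 (beat 3) — neighbor tone; G4 (beat 6) — neighbor tone; B4 (beat 10) — neighbor tone.

The harmony at that moment is C diminished triad (C, Eb, Gb); F5 is not a chord tone.
It is approached by step down from Gb5 and left by step up to Gb5.
Step away and step back to the same note — a neighbor tone (lower neighbor).
The harmony at that moment is A minor triad (A, C, E); G4 is not a chord tone.
It is approached by step down from A4 and left by step up to A4.
Step away and step back to the same note — a neighbor tone (lower neighbor).
The harmony at that moment is F major triad (F, A, C); B4 is not a chord tone.
It is approached by step up from A4 and left by step down to A4.
Step away and step back to the same note — a neighbor tone (upper neighbor).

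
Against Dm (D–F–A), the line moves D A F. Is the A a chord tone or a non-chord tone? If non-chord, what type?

Chord tone (the fifth of D minor triad).

D minor triad contains D, F, A; A is the fifth, so it is a chord tone.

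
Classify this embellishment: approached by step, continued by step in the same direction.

Approach: by step. Departure: by step, continuing in the same direction.
Stepwise on both sides with no change of direction means the note fills in the space between two different chord tones — a passing tone. (Had it turned back to its starting note it would be a neighbor tone instead.)

Passing tone.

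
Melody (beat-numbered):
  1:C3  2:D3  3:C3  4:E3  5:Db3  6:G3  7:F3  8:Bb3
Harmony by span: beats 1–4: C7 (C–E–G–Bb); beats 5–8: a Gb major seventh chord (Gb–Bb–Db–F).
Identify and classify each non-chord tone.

The harmony at that moment is C dominant seventh chord (C, E, G, Bb); D3 is not a chord tone.
It is approached by step up from C3 and left by step down to C3.
Step away and step back to the same note — a neighbor tone (upper neighbor).
The harmony at that moment is Gb major seventh chord (Gb, Bb, Db, F); G3 is not a chord tone.
It is approached by leap up from Db3 and left by step down to F3.
Leap in, step out — an appoggiatura.

D3 (beat 2) — neighbor tone; G3 (beat 6) — appoggiatura.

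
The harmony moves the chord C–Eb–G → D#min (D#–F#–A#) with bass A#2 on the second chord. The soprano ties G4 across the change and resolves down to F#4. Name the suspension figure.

At the second chord the bass is A#2. The suspended G4 lies a seventh above the bass; after resolving down by step to F#4, the interval above the bass becomes a sixth.
Suspension figures are named by those two intervals: 7–6.

7–6 suspension.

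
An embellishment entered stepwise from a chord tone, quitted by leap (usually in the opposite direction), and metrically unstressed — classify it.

Approach: by step. Departure: by leap. Metric position: weak.
Step in, leap out, from a weak position — an escape tone (échappée). (It is the mirror image of the appoggiatura, which leaps in and steps out on a strong beat.)

Escape tone.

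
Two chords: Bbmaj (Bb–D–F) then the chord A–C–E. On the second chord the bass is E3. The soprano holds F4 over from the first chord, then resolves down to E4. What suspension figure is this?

9–8 suspension.

At the second chord the bass is E3. The suspended F4 lies a ninth above the bass; after resolving down by step to E4, the interval above the bass becomes an octave.
Suspension figures are named by those two intervals: 9–8.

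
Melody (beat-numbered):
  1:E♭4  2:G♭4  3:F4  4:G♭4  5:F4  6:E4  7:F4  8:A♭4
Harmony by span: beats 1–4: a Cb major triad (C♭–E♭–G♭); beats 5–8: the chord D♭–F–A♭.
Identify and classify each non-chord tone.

F4 (beat 3) — neighbor tone; E4 (beat 6) — neighbor tone.

The harmony at that moment is C♭ major triad (C♭, E♭, G♭); F4 is not a chord tone.
It is approached by step down from G♭4 and left by step up to G♭4.
Step away and step back to the same note — a neighbor tone (lower neighbor).
The harmony at that moment is D♭ major triad (D♭, F, A♭); E4 is not a chord tone.
It is approached by step down from F4 and left by step up to F4.
Step away and step back to the same note — a neighbor tone (lower neighbor).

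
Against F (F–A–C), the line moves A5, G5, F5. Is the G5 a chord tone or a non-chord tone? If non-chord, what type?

Non-chord tone — a passing tone.

The harmony at that moment is F major triad (F, A, C); G5 is not a chord tone.
It is approached by step down from A5 and left by step down to F5.
Step in, step out in the same direction — a passing tone.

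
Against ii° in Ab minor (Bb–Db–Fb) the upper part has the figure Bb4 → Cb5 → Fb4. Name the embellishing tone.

The harmony at that moment is Bb diminished triad (Bb, Db, Fb); Cb5 is not a chord tone.
It is approached by step up from Bb4 and left by leap down to Fb4.
Step in, leap out — an escape tone.

Cb5 is an escape tone.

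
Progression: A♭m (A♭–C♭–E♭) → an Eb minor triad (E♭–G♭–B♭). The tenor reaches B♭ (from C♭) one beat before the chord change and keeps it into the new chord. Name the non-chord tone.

B♭ is an anticipation.

The harmony at that moment is A♭ minor triad (A♭, C♭, E♭); B♭ is not a chord tone.
It is approached by step down from C♭ and then sustained as the same pitch into the next harmony.
Arriving early and becoming a chord tone when the harmony changes — an anticipation.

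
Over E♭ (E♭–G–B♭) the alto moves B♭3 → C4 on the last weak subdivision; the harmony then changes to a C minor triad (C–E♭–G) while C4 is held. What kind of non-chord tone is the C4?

C4 is an anticipation.

The harmony at that moment is E♭ major triad (E♭, G, B♭); C4 is not a chord tone.
It is approached by step up from B♭3 and then sustained as the same pitch into the next harmony.
Arriving early and becoming a chord tone when the harmony changes — an anticipation.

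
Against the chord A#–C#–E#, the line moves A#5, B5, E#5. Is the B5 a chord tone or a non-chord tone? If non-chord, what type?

The harmony at that moment is A# minor triad (A#, C#, E#); B5 is not a chord tone.
It is approached by step up from A#5 and left by leap down to E#5.
Step in, leap out — an escape tone.

Non-chord tone — an escape tone.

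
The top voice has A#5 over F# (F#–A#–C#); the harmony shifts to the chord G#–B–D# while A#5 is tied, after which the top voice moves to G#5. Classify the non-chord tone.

A#5 is a suspension.

The harmony at that moment is G# minor triad (G#, B, D#); A#5 is not a chord tone.
It is held over (the same pitch as the preceding A#5) and left by step down to G#5.
Held over from the previous chord and resolving down by step — a suspension.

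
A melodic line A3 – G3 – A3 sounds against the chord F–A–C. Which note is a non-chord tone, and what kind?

G3 is a neighbor tone.

The harmony at that moment is F major triad (F, A, C); G3 is not a chord tone.
It is approached by step down from A3 and left by step up to A3.
Step away and step back to the same note — a neighbor tone (lower neighbor).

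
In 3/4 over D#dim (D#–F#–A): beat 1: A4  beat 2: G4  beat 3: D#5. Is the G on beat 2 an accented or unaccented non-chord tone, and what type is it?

The harmony at that moment is D# diminished triad (D#, F#, A); G4 is not a chord tone.
It is approached by step down from A4 and left by leap up to D#5.
Step in, leap out — an escape tone.
It falls on a weak beat, so it is unaccented.

Unaccented escape tone.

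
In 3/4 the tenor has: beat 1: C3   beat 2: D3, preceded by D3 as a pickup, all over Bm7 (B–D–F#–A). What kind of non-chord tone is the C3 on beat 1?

The harmony at that moment is B minor seventh chord (B, D, F#, A); C3 is not a chord tone.
It is approached by step down from D3 and left by step up to D3.
Step away and step back to the same note — a neighbor tone (lower neighbor).

Lower neighbor tone.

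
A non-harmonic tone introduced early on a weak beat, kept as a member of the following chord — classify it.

Anticipation.

Approach: ahead of the chord change (typically by step), so it is dissonant against the current harmony. Departure: none — the same pitch is restated or held and is a chord tone of the new harmony.
Dissonant first, consonant once the harmony catches up: the note simply arrives early — an anticipation. (The reverse timing, consonant first and dissonant after the change, would be a suspension or retardation.)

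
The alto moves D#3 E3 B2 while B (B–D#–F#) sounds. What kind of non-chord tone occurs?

E3 is an escape tone.

The harmony at that moment is B major triad (B, D#, F#); E3 is not a chord tone.
It is approached by step up from D#3 and left by leap down to B2.
Step in, leap out — an escape tone.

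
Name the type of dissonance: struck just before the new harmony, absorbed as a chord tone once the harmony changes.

Approach: ahead of the chord change (typically by step), so it is dissonant against the current harmony. Departure: none — the same pitch is restated or held and is a chord tone of the new harmony.
Dissonant first, consonant once the harmony catches up: the note simply arrives early — an anticipation. (The reverse timing, consonant first and dissonant after the change, would be a suspension or retardation.)

Anticipation.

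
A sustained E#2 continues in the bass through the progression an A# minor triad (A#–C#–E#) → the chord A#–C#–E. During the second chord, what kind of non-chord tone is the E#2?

Pedal tone (pedal point).

The harmony at that moment is A# diminished triad (A#, C#, E); E#2 is not a chord tone.
It is held over (the same pitch as the preceding E#2) and then sustained as the same pitch into the next harmony.
Sustained through a change of harmony — a pedal tone.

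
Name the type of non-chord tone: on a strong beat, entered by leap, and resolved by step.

Approach: by leap. Departure: by step. Metric position: strong.
Leap in, step out, in a metrically strong position — an appoggiatura. (It is the mirror image of the escape tone, which steps in and leaps out from a weak position.)

Appoggiatura.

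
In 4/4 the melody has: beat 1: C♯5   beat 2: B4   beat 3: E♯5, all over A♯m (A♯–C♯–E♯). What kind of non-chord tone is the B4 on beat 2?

Escape tone.

The harmony at that moment is A♯ minor triad (A♯, C♯, E♯); B4 is not a chord tone.
It is approached by step down from C♯5 and left by leap up to E♯5.
Step in, leap out, on a weak beat — an escape tone.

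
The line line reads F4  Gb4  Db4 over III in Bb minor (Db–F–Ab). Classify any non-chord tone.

The harmony at that moment is Db major triad (Db, F, Ab); Gb4 is not a chord tone.
It is approached by step up from F4 and left by leap down to Db4.
Step in, leap out — an escape tone.

Gb4 is an escape tone.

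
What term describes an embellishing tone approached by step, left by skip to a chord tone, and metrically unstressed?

Approach: by step. Departure: by leap. Metric position: weak.
Step in, leap out, from a weak position — an escape tone (échappée). (It is the mirror image of the appoggiatura, which leaps in and steps out on a strong beat.)

Escape tone.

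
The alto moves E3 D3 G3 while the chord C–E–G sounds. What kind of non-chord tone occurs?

The harmony at that moment is C major triad (C, E, G); D3 is not a chord tone.
It is approached by step down from E3 and left by leap up to G3.
Step in, leap out — an escape tone.

D3 is an escape tone.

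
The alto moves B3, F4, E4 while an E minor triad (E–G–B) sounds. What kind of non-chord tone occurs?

The harmony at that moment is E minor triad (E, G, B); F4 is not a chord tone.
It is approached by leap up from B3 and left by step down to E4.
Leap in, step out — an appoggiatura.

F4 is an appoggiatura.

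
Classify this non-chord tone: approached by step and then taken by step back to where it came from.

Approach: by step. Departure: by step in the opposite direction, back to the starting pitch.
Stepwise on both sides but reversing to return to the same chord tone — a neighbor tone. (Had it continued onward in the same direction it would be a passing tone instead.)

Neighbor tone.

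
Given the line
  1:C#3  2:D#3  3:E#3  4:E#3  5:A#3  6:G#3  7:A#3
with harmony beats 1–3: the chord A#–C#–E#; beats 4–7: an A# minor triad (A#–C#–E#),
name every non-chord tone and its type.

The harmony at that moment is A# minor triad (A#, C#, E#); D#3 is not a chord tone.
It is approached by step up from C#3 and left by step up to E#3.
Step in, step out in the same direction — a passing tone.
The harmony at that moment is A# minor triad (A#, C#, E#); G#3 is not a chord tone.
It is approached by step down from A#3 and left by step up to A#3.
Step away and step back to the same note — a neighbor tone (lower neighbor).

D#3 (beat 2) — passing tone; G#3 (beat 6) — neighbor tone.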